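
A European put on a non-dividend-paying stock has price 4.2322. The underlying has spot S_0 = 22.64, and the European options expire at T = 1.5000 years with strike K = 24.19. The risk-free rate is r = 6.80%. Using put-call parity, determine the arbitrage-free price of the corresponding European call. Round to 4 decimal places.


Answer: Call price = 5.0279

Derivation:
Put-call parity: C - P = S_0 * exp(-qT) - K * exp(-rT).
S_0 * exp(-qT) = 22.6400 * 1.00000000 = 22.64000000
K * exp(-rT) = 24.1900 * 0.90302955 = 21.84428485
C = P + S*exp(-qT) - K*exp(-rT)
C = 4.2322 + 22.64000000 - 21.84428485 = 5.0279


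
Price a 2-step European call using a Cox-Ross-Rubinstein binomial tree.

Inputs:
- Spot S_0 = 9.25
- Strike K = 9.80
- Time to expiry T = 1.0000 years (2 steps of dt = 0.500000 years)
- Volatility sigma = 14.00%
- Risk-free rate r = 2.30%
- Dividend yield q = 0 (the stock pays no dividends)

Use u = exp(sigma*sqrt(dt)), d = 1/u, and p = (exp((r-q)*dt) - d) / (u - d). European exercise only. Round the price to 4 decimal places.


Answer: Price = V(0,0) = 0.4105

Derivation:
dt = T/N = 0.500000
u = exp(sigma*sqrt(dt)) = 1.104061; d = 1/u = 0.905747
p = (exp((r-q)*dt) - d) / (u - d) = 0.533595
Discount per step: exp(-r*dt) = 0.988566
Stock lattice S(k, i) with i counting down-moves:
  k=0: S(0,0) = 9.2500
  k=1: S(1,0) = 10.2126; S(1,1) = 8.3782
  k=2: S(2,0) = 11.2753; S(2,1) = 9.2500; S(2,2) = 7.5885
Terminal payoffs V(N, i) = max(S_T - K, 0):
  V(2,0) = 1.475288; V(2,1) = 0.000000; V(2,2) = 0.000000
Backward induction: V(k, i) = exp(-r*dt) * [p * V(k+1, i) + (1-p) * V(k+1, i+1)].
  V(1,0) = exp(-r*dt) * [p*1.475288 + (1-p)*0.000000] = 0.778206
  V(1,1) = exp(-r*dt) * [p*0.000000 + (1-p)*0.000000] = 0.000000
  V(0,0) = exp(-r*dt) * [p*0.778206 + (1-p)*0.000000] = 0.410499


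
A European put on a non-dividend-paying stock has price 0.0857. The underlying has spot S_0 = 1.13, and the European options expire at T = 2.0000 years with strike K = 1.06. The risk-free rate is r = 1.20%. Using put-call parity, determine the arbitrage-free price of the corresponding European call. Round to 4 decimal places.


Answer: Call price = 0.1808

Derivation:
Put-call parity: C - P = S_0 * exp(-qT) - K * exp(-rT).
S_0 * exp(-qT) = 1.1300 * 1.00000000 = 1.13000000
K * exp(-rT) = 1.0600 * 0.97628571 = 1.03486285
C = P + S*exp(-qT) - K*exp(-rT)
C = 0.0857 + 1.13000000 - 1.03486285 = 0.1808


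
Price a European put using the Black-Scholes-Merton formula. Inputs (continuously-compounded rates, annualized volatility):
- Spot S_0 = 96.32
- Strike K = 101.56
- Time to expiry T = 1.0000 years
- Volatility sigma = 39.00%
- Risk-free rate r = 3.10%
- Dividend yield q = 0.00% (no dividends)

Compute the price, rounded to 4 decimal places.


d1 = (ln(S/K) + (r - q + 0.5*sigma^2) * T) / (sigma * sqrt(T)) = 0.13865699
d2 = d1 - sigma * sqrt(T) = -0.25134301
exp(-rT) = 0.96947557; exp(-qT) = 1.00000000
P = K * exp(-rT) * N(-d2) - S_0 * exp(-qT) * N(-d1)
N(-d1) = 0.44486060; N(-d2) = 0.59922554
P = 101.5600 * 0.96947557 * 0.59922554 - 96.3200 * 1.00000000 * 0.44486060 = 16.1507

Answer: Price = 16.1507


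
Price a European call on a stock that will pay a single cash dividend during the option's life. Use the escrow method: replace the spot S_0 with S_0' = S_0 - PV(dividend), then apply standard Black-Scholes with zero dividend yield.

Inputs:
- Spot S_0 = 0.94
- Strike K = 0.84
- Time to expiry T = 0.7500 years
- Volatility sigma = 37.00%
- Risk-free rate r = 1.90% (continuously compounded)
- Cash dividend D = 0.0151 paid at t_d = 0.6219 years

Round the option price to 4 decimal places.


PV(D) = D * exp(-r * t_d) = 0.0151 * 0.98825344 = 0.01492263
S_0' = S_0 - PV(D) = 0.9400 - 0.01492263 = 0.92507737
d1 = (ln(S_0'/K) + (r + sigma^2/2)*T) / (sigma*sqrt(T)) = 0.50576816
d2 = d1 - sigma*sqrt(T) = 0.18533876
exp(-rT) = 0.98585105
N(d1) = 0.69349029; N(d2) = 0.57351833
C = S_0' * N(d1) - K * exp(-rT) * N(d2) = 0.92507737 * 0.69349029 - 0.8400 * 0.98585105 * 0.57351833 = 0.1666

Answer: Price = 0.1666


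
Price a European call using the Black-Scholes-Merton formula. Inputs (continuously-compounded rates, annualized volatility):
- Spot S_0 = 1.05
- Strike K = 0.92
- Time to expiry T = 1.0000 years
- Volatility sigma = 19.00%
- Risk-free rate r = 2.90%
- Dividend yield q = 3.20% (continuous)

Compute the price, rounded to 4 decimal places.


Answer: Price = 0.1499

Derivation:
d1 = (ln(S/K) + (r - q + 0.5*sigma^2) * T) / (sigma * sqrt(T)) = 0.77485144
d2 = d1 - sigma * sqrt(T) = 0.58485144
exp(-rT) = 0.97141646; exp(-qT) = 0.96850658
C = S_0 * exp(-qT) * N(d1) - K * exp(-rT) * N(d2)
N(d1) = 0.78078627; N(d2) = 0.72067619
C = 1.0500 * 0.96850658 * 0.78078627 - 0.9200 * 0.97141646 * 0.72067619 = 0.1499


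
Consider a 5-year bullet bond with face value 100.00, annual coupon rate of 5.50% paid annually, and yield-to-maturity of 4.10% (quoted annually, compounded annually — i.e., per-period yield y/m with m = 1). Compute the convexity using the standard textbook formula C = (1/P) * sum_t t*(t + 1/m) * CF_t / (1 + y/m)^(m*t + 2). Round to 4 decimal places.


Answer: Convexity = 24.1706

Derivation:
Coupon per period c = face * coupon_rate / m = 5.500000
Periods per year m = 1; per-period yield y/m = 0.041000
Number of cashflows N = 5
Cashflows (t years, CF_t, discount factor 1/(1+y/m)^(m*t), PV):
  t = 1.0000: CF_t = 5.500000, DF = 0.960615, PV = 5.283381
  t = 2.0000: CF_t = 5.500000, DF = 0.922781, PV = 5.075294
  t = 3.0000: CF_t = 5.500000, DF = 0.886437, PV = 4.875403
  t = 4.0000: CF_t = 5.500000, DF = 0.851524, PV = 4.683384
  t = 5.0000: CF_t = 105.500000, DF = 0.817987, PV = 86.297619
Price P = sum_t PV_t = 106.215081
Convexity numerator sum_t t*(t + 1/m) * CF_t / (1+y/m)^(m*t + 2):
  t = 1.0000: term = 9.750806
  t = 2.0000: term = 28.100304
  t = 3.0000: term = 53.987136
  t = 4.0000: term = 86.434736
  t = 5.0000: term = 2389.013521
Convexity = (1/P) * sum = 2567.286503 / 106.215081 = 24.170640


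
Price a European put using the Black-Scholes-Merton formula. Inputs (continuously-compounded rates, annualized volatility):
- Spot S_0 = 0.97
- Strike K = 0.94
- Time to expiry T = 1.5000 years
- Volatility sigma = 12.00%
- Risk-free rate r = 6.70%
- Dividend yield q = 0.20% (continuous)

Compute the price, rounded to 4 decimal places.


d1 = (ln(S/K) + (r - q + 0.5*sigma^2) * T) / (sigma * sqrt(T)) = 0.95064830
d2 = d1 - sigma * sqrt(T) = 0.80367892
exp(-rT) = 0.90438511; exp(-qT) = 0.99700450
P = K * exp(-rT) * N(-d2) - S_0 * exp(-qT) * N(-d1)
N(-d1) = 0.17089147; N(-d2) = 0.21079122
P = 0.9400 * 0.90438511 * 0.21079122 - 0.9700 * 0.99700450 * 0.17089147 = 0.0139

Answer: Price = 0.0139


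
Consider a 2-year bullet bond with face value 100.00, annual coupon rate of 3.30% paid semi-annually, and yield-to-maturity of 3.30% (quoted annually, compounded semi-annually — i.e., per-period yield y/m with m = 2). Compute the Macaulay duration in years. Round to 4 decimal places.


Answer: Macaulay duration = 1.9518 years

Derivation:
Coupon per period c = face * coupon_rate / m = 1.650000
Periods per year m = 2; per-period yield y/m = 0.016500
Number of cashflows N = 4
Cashflows (t years, CF_t, discount factor 1/(1+y/m)^(m*t), PV):
  t = 0.5000: CF_t = 1.650000, DF = 0.983768, PV = 1.623217
  t = 1.0000: CF_t = 1.650000, DF = 0.967799, PV = 1.596869
  t = 1.5000: CF_t = 1.650000, DF = 0.952090, PV = 1.570948
  t = 2.0000: CF_t = 101.650000, DF = 0.936635, PV = 95.208967
Price P = sum_t PV_t = 100.000000
Macaulay numerator sum_t t * PV_t:
  t * PV_t at t = 0.5000: 0.811608
  t * PV_t at t = 1.0000: 1.596869
  t * PV_t at t = 1.5000: 2.356422
  t * PV_t at t = 2.0000: 190.417933
Macaulay duration D = (sum_t t * PV_t) / P = 195.182832 / 100.000000 = 1.951828


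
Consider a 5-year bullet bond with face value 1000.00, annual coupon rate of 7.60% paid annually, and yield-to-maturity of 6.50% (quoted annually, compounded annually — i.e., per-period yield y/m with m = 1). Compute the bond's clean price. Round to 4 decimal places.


Coupon per period c = face * coupon_rate / m = 76.000000
Periods per year m = 1; per-period yield y/m = 0.065000
Number of cashflows N = 5
Cashflows (t years, CF_t, discount factor 1/(1+y/m)^(m*t), PV):
  t = 1.0000: CF_t = 76.000000, DF = 0.938967, PV = 71.361502
  t = 2.0000: CF_t = 76.000000, DF = 0.881659, PV = 67.006105
  t = 3.0000: CF_t = 76.000000, DF = 0.827849, PV = 62.916531
  t = 4.0000: CF_t = 76.000000, DF = 0.777323, PV = 59.076555
  t = 5.0000: CF_t = 1076.000000, DF = 0.729881, PV = 785.351780
Price P = sum_t PV_t = 1045.712474

Answer: Price = 1045.7125


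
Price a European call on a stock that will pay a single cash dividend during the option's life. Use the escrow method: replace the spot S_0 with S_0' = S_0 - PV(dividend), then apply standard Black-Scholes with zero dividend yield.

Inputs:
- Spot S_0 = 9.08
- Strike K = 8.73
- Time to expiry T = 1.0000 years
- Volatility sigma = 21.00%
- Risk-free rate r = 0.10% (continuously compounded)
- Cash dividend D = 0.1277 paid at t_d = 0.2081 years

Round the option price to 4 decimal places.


Answer: Price = 0.8602

Derivation:
PV(D) = D * exp(-r * t_d) = 0.1277 * 0.99979192 = 0.12767343
S_0' = S_0 - PV(D) = 9.0800 - 0.12767343 = 8.95232657
d1 = (ln(S_0'/K) + (r + sigma^2/2)*T) / (sigma*sqrt(T)) = 0.22951467
d2 = d1 - sigma*sqrt(T) = 0.01951467
exp(-rT) = 0.99900050
N(d1) = 0.59076554; N(d2) = 0.50778473
C = S_0' * N(d1) - K * exp(-rT) * N(d2) = 8.95232657 * 0.59076554 - 8.7300 * 0.99900050 * 0.50778473 = 0.8602


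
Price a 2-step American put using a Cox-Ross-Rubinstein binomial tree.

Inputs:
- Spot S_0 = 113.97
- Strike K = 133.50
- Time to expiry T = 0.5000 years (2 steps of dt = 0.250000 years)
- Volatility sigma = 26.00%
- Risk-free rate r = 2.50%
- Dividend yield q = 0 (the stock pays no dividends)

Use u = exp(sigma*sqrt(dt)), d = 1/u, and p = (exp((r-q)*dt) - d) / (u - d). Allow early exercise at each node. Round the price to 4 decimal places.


Answer: Price = V(0,0) = 21.7074

Derivation:
dt = T/N = 0.250000
u = exp(sigma*sqrt(dt)) = 1.138828; d = 1/u = 0.878095
p = (exp((r-q)*dt) - d) / (u - d) = 0.491592
Discount per step: exp(-r*dt) = 0.993769
Stock lattice S(k, i) with i counting down-moves:
  k=0: S(0,0) = 113.9700
  k=1: S(1,0) = 129.7923; S(1,1) = 100.0765
  k=2: S(2,0) = 147.8111; S(2,1) = 113.9700; S(2,2) = 87.8767
Terminal payoffs V(N, i) = max(K - S_T, 0):
  V(2,0) = 0.000000; V(2,1) = 19.530000; V(2,2) = 45.623251
Backward induction: V(k, i) = exp(-r*dt) * [p * V(k+1, i) + (1-p) * V(k+1, i+1)]; then take max(V_cont, immediate exercise) for American.
  V(1,0) = exp(-r*dt) * [p*0.000000 + (1-p)*19.530000] = 9.867351; exercise = 3.707729; V(1,0) = max -> 9.867351
  V(1,1) = exp(-r*dt) * [p*19.530000 + (1-p)*45.623251] = 32.591691; exercise = 33.423464; V(1,1) = max -> 33.423464
  V(0,0) = exp(-r*dt) * [p*9.867351 + (1-p)*33.423464] = 21.707380; exercise = 19.530000; V(0,0) = max -> 21.707380


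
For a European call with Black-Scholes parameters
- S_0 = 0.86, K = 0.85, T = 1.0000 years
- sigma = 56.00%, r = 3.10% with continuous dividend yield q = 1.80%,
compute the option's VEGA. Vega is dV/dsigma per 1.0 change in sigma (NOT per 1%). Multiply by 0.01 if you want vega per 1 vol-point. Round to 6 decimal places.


Answer: Vega = 0.319729

Derivation:
d1 = 0.3241000710; d2 = -0.2358999290
phi(d1) = 0.3785303739; exp(-qT) = 0.9821610324; exp(-rT) = 0.9694755731
Vega = S * exp(-qT) * phi(d1) * sqrt(T) = 0.8600 * 0.9821610324 * 0.3785303739 * 1.0000000000 = 0.319729


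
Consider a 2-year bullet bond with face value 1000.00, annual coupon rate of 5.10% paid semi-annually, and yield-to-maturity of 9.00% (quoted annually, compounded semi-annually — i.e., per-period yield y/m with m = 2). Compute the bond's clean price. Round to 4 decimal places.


Coupon per period c = face * coupon_rate / m = 25.500000
Periods per year m = 2; per-period yield y/m = 0.045000
Number of cashflows N = 4
Cashflows (t years, CF_t, discount factor 1/(1+y/m)^(m*t), PV):
  t = 0.5000: CF_t = 25.500000, DF = 0.956938, PV = 24.401914
  t = 1.0000: CF_t = 25.500000, DF = 0.915730, PV = 23.351114
  t = 1.5000: CF_t = 25.500000, DF = 0.876297, PV = 22.345563
  t = 2.0000: CF_t = 1025.500000, DF = 0.838561, PV = 859.944658
Price P = sum_t PV_t = 930.043249

Answer: Price = 930.0432


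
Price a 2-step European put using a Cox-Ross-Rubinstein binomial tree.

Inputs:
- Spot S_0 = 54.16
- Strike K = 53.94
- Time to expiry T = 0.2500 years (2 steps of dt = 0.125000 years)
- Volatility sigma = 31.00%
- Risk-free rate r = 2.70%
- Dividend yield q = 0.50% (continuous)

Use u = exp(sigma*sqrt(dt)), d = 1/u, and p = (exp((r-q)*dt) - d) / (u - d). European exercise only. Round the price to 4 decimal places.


dt = T/N = 0.125000
u = exp(sigma*sqrt(dt)) = 1.115833; d = 1/u = 0.896191
p = (exp((r-q)*dt) - d) / (u - d) = 0.485165
Discount per step: exp(-r*dt) = 0.996631
Stock lattice S(k, i) with i counting down-moves:
  k=0: S(0,0) = 54.1600
  k=1: S(1,0) = 60.4335; S(1,1) = 48.5377
  k=2: S(2,0) = 67.4338; S(2,1) = 54.1600; S(2,2) = 43.4991
Terminal payoffs V(N, i) = max(K - S_T, 0):
  V(2,0) = 0.000000; V(2,1) = 0.000000; V(2,2) = 10.440931
Backward induction: V(k, i) = exp(-r*dt) * [p * V(k+1, i) + (1-p) * V(k+1, i+1)].
  V(1,0) = exp(-r*dt) * [p*0.000000 + (1-p)*0.000000] = 0.000000
  V(1,1) = exp(-r*dt) * [p*0.000000 + (1-p)*10.440931] = 5.357250
  V(0,0) = exp(-r*dt) * [p*0.000000 + (1-p)*5.357250] = 2.748809

Answer: Price = V(0,0) = 2.7488


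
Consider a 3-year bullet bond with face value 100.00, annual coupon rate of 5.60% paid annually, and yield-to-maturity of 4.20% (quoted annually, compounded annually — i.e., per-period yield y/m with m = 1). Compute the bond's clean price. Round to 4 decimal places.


Coupon per period c = face * coupon_rate / m = 5.600000
Periods per year m = 1; per-period yield y/m = 0.042000
Number of cashflows N = 3
Cashflows (t years, CF_t, discount factor 1/(1+y/m)^(m*t), PV):
  t = 1.0000: CF_t = 5.600000, DF = 0.959693, PV = 5.374280
  t = 2.0000: CF_t = 5.600000, DF = 0.921010, PV = 5.157659
  t = 3.0000: CF_t = 105.600000, DF = 0.883887, PV = 93.338488
Price P = sum_t PV_t = 103.870427

Answer: Price = 103.8704


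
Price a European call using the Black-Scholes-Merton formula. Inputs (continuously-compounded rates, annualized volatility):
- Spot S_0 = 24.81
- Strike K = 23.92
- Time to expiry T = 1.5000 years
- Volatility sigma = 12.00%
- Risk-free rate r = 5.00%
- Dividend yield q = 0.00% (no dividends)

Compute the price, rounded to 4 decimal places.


d1 = (ln(S/K) + (r - q + 0.5*sigma^2) * T) / (sigma * sqrt(T)) = 0.83236294
d2 = d1 - sigma * sqrt(T) = 0.68539355
exp(-rT) = 0.92774349; exp(-qT) = 1.00000000
C = S_0 * exp(-qT) * N(d1) - K * exp(-rT) * N(d2)
N(d1) = 0.79739794; N(d2) = 0.75345219
C = 24.8100 * 1.00000000 * 0.79739794 - 23.9200 * 0.92774349 * 0.75345219 = 3.0631

Answer: Price = 3.0631


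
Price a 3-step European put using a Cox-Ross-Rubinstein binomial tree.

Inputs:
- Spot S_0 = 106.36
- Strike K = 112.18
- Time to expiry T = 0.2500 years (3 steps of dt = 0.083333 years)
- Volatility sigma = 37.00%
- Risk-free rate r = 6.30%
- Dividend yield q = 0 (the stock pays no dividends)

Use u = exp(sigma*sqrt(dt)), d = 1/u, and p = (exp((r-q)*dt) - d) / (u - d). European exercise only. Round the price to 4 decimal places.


Answer: Price = V(0,0) = 10.5093

Derivation:
dt = T/N = 0.083333
u = exp(sigma*sqrt(dt)) = 1.112723; d = 1/u = 0.898697
p = (exp((r-q)*dt) - d) / (u - d) = 0.497917
Discount per step: exp(-r*dt) = 0.994764
Stock lattice S(k, i) with i counting down-moves:
  k=0: S(0,0) = 106.3600
  k=1: S(1,0) = 118.3492; S(1,1) = 95.5854
  k=2: S(2,0) = 131.6898; S(2,1) = 106.3600; S(2,2) = 85.9022
  k=3: S(3,0) = 146.5342; S(3,1) = 118.3492; S(3,2) = 95.5854; S(3,3) = 77.2001
Terminal payoffs V(N, i) = max(K - S_T, 0):
  V(3,0) = 0.000000; V(3,1) = 0.000000; V(3,2) = 16.594631; V(3,3) = 34.979945
Backward induction: V(k, i) = exp(-r*dt) * [p * V(k+1, i) + (1-p) * V(k+1, i+1)].
  V(2,0) = exp(-r*dt) * [p*0.000000 + (1-p)*0.000000] = 0.000000
  V(2,1) = exp(-r*dt) * [p*0.000000 + (1-p)*16.594631] = 8.288252
  V(2,2) = exp(-r*dt) * [p*16.594631 + (1-p)*34.979945] = 25.690353
  V(1,0) = exp(-r*dt) * [p*0.000000 + (1-p)*8.288252] = 4.139599
  V(1,1) = exp(-r*dt) * [p*8.288252 + (1-p)*25.690353] = 16.936399
  V(0,0) = exp(-r*dt) * [p*4.139599 + (1-p)*16.936399] = 10.509334


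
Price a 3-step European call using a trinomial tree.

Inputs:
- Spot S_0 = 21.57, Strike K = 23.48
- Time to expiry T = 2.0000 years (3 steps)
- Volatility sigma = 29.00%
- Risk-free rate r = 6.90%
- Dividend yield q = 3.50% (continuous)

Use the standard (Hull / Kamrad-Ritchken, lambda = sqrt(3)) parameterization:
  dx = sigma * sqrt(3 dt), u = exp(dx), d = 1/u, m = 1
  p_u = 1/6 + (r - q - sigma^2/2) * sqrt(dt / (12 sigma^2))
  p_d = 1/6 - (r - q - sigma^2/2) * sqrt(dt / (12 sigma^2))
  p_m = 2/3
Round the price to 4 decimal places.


dt = T/N = 0.666667; dx = sigma*sqrt(3*dt) = 0.410122
u = exp(dx) = 1.507002; d = 1/u = 0.663569
p_u = 0.160124, p_m = 0.666667, p_d = 0.173209
Discount per step: exp(-r*dt) = 0.955042
Stock lattice S(k, j) with j the centered position index:
  k=0: S(0,+0) = 21.5700
  k=1: S(1,-1) = 14.3132; S(1,+0) = 21.5700; S(1,+1) = 32.5060
  k=2: S(2,-2) = 9.4978; S(2,-1) = 14.3132; S(2,+0) = 21.5700; S(2,+1) = 32.5060; S(2,+2) = 48.9866
  k=3: S(3,-3) = 6.3024; S(3,-2) = 9.4978; S(3,-1) = 14.3132; S(3,+0) = 21.5700; S(3,+1) = 32.5060; S(3,+2) = 48.9866; S(3,+3) = 73.8229
Terminal payoffs V(N, j) = max(S_T - K, 0):
  V(3,-3) = 0.000000; V(3,-2) = 0.000000; V(3,-1) = 0.000000; V(3,+0) = 0.000000; V(3,+1) = 9.026023; V(3,+2) = 25.506626; V(3,+3) = 50.342921
Backward induction: V(k, j) = exp(-r*dt) * [p_u * V(k+1, j+1) + p_m * V(k+1, j) + p_d * V(k+1, j-1)]
  V(2,-2) = exp(-r*dt) * [p_u*0.000000 + p_m*0.000000 + p_d*0.000000] = 0.000000
  V(2,-1) = exp(-r*dt) * [p_u*0.000000 + p_m*0.000000 + p_d*0.000000] = 0.000000
  V(2,+0) = exp(-r*dt) * [p_u*9.026023 + p_m*0.000000 + p_d*0.000000] = 1.380305
  V(2,+1) = exp(-r*dt) * [p_u*25.506626 + p_m*9.026023 + p_d*0.000000] = 9.647422
  V(2,+2) = exp(-r*dt) * [p_u*50.342921 + p_m*25.506626 + p_d*9.026023] = 25.431731
  V(1,-1) = exp(-r*dt) * [p_u*1.380305 + p_m*0.000000 + p_d*0.000000] = 0.211083
  V(1,+0) = exp(-r*dt) * [p_u*9.647422 + p_m*1.380305 + p_d*0.000000] = 2.354165
  V(1,+1) = exp(-r*dt) * [p_u*25.431731 + p_m*9.647422 + p_d*1.380305] = 10.259944
  V(0,+0) = exp(-r*dt) * [p_u*10.259944 + p_m*2.354165 + p_d*0.211083] = 3.102805

Answer: Price = V(0,0) = 3.1028


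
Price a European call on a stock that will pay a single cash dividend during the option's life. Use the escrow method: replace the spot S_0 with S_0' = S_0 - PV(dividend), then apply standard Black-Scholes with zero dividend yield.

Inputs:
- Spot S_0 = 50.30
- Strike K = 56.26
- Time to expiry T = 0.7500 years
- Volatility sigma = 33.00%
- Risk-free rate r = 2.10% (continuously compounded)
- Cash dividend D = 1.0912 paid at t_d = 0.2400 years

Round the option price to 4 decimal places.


Answer: Price = 3.3549

Derivation:
PV(D) = D * exp(-r * t_d) = 1.0912 * 0.99497268 = 1.08571419
S_0' = S_0 - PV(D) = 50.3000 - 1.08571419 = 49.21428581
d1 = (ln(S_0'/K) + (r + sigma^2/2)*T) / (sigma*sqrt(T)) = -0.27017319
d2 = d1 - sigma*sqrt(T) = -0.55596158
exp(-rT) = 0.98437338
N(d1) = 0.39351351; N(d2) = 0.28911856
C = S_0' * N(d1) - K * exp(-rT) * N(d2) = 49.21428581 * 0.39351351 - 56.2600 * 0.98437338 * 0.28911856 = 3.3549


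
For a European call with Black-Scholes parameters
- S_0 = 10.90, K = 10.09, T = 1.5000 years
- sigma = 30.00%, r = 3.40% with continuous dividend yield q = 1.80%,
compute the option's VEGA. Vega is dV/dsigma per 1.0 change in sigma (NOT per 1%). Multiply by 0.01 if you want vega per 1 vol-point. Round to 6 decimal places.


Answer: Vega = 4.665188

Derivation:
d1 = 0.4591921110; d2 = 0.0917686496
phi(d1) = 0.3590235727; exp(-qT) = 0.9733612415; exp(-rT) = 0.9502786705
Vega = S * exp(-qT) * phi(d1) * sqrt(T) = 10.9000 * 0.9733612415 * 0.3590235727 * 1.2247448714 = 4.665188


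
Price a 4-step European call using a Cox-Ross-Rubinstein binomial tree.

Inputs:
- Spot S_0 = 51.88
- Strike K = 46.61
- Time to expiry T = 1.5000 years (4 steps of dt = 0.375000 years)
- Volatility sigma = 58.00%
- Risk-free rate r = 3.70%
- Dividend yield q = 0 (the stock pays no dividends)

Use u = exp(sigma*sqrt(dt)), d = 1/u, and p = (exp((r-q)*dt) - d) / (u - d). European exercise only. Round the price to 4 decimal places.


Answer: Price = V(0,0) = 17.4924

Derivation:
dt = T/N = 0.375000
u = exp(sigma*sqrt(dt)) = 1.426432; d = 1/u = 0.701050
p = (exp((r-q)*dt) - d) / (u - d) = 0.431389
Discount per step: exp(-r*dt) = 0.986221
Stock lattice S(k, i) with i counting down-moves:
  k=0: S(0,0) = 51.8800
  k=1: S(1,0) = 74.0033; S(1,1) = 36.3705
  k=2: S(2,0) = 105.5606; S(2,1) = 51.8800; S(2,2) = 25.4975
  k=3: S(3,0) = 150.5750; S(3,1) = 74.0033; S(3,2) = 36.3705; S(3,3) = 17.8750
  k=4: S(4,0) = 214.7850; S(4,1) = 105.5606; S(4,2) = 51.8800; S(4,3) = 25.4975; S(4,4) = 12.5313
Terminal payoffs V(N, i) = max(S_T - K, 0):
  V(4,0) = 168.174975; V(4,1) = 58.950620; V(4,2) = 5.270000; V(4,3) = 0.000000; V(4,4) = 0.000000
Backward induction: V(k, i) = exp(-r*dt) * [p * V(k+1, i) + (1-p) * V(k+1, i+1)].
  V(3,0) = exp(-r*dt) * [p*168.174975 + (1-p)*58.950620] = 104.607263
  V(3,1) = exp(-r*dt) * [p*58.950620 + (1-p)*5.270000] = 28.035525
  V(3,2) = exp(-r*dt) * [p*5.270000 + (1-p)*0.000000] = 2.242094
  V(3,3) = exp(-r*dt) * [p*0.000000 + (1-p)*0.000000] = 0.000000
  V(2,0) = exp(-r*dt) * [p*104.607263 + (1-p)*28.035525] = 60.226266
  V(2,1) = exp(-r*dt) * [p*28.035525 + (1-p)*2.242094] = 13.184881
  V(2,2) = exp(-r*dt) * [p*2.242094 + (1-p)*0.000000] = 0.953887
  V(1,0) = exp(-r*dt) * [p*60.226266 + (1-p)*13.184881] = 33.016717
  V(1,1) = exp(-r*dt) * [p*13.184881 + (1-p)*0.953887] = 6.144356
  V(0,0) = exp(-r*dt) * [p*33.016717 + (1-p)*6.144356] = 17.492398


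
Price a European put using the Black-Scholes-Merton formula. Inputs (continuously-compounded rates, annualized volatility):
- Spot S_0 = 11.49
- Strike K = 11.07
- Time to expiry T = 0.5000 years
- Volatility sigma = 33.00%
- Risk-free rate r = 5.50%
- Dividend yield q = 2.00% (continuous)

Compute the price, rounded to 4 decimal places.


Answer: Price = 0.7535

Derivation:
d1 = (ln(S/K) + (r - q + 0.5*sigma^2) * T) / (sigma * sqrt(T)) = 0.35125356
d2 = d1 - sigma * sqrt(T) = 0.11790832
exp(-rT) = 0.97287468; exp(-qT) = 0.99004983
P = K * exp(-rT) * N(-d2) - S_0 * exp(-qT) * N(-d1)
N(-d1) = 0.36269907; N(-d2) = 0.45307015
P = 11.0700 * 0.97287468 * 0.45307015 - 11.4900 * 0.99004983 * 0.36269907 = 0.7535


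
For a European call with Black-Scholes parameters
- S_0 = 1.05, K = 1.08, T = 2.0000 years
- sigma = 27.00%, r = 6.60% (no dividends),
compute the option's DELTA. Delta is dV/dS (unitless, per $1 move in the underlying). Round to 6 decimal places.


Answer: Delta = 0.678260

Derivation:
d1 = 0.4628383753; d2 = 0.0810007135
phi(d1) = 0.3584205670; exp(-qT) = 1.0000000000; exp(-rT) = 0.8763409951
N(d1) = 0.6782598890
Delta = exp(-qT) * N(d1) = 1.0000000000 * 0.6782598890 = 0.678260


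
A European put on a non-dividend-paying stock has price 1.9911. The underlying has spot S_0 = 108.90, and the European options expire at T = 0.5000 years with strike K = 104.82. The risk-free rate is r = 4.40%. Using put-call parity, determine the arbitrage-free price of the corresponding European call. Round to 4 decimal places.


Answer: Call price = 8.3520

Derivation:
Put-call parity: C - P = S_0 * exp(-qT) - K * exp(-rT).
S_0 * exp(-qT) = 108.9000 * 1.00000000 = 108.90000000
K * exp(-rT) = 104.8200 * 0.97824024 = 102.53914144
C = P + S*exp(-qT) - K*exp(-rT)
C = 1.9911 + 108.90000000 - 102.53914144 = 8.3520


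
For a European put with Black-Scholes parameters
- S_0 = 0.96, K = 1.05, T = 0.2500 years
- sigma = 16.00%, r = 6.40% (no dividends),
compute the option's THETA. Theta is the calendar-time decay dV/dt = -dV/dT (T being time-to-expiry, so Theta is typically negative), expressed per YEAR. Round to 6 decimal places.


d1 = -0.8801519836; d2 = -0.9601519836
phi(d1) = 0.2708277442; exp(-qT) = 1.0000000000; exp(-rT) = 0.9841273201
Theta = -S*exp(-qT)*phi(d1)*sigma/(2*sqrt(T)) + r*K*exp(-rT)*N(-d2) - q*S*exp(-qT)*N(-d1)
N(-d1) = 0.8106115094; N(-d2) = 0.8315106356; sqrt(T) = 0.5000000000
Term 1 = -0.9600 * 1.0000000000 * 0.2708277442 * 0.1600 / (2 * 0.5000000000) = -0.0415991415
Term 2 = 0.0640 * 1.0500 * 0.9841273201 * 0.8315106356 = 0.0549905888
Term 3 = 0 (no dividend yield, q = 0)
Theta = -0.0415991415 + (0.0549905888) + (0.0000000000) = 0.013391

Answer: Theta = 0.013391


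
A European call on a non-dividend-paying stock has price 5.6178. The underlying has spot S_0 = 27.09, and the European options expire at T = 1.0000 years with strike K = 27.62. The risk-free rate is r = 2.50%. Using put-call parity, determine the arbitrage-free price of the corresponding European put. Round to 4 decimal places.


Answer: Put price = 5.4659

Derivation:
Put-call parity: C - P = S_0 * exp(-qT) - K * exp(-rT).
S_0 * exp(-qT) = 27.0900 * 1.00000000 = 27.09000000
K * exp(-rT) = 27.6200 * 0.97530991 = 26.93805977
P = C - S*exp(-qT) + K*exp(-rT)
P = 5.6178 - 27.09000000 + 26.93805977 = 5.4659


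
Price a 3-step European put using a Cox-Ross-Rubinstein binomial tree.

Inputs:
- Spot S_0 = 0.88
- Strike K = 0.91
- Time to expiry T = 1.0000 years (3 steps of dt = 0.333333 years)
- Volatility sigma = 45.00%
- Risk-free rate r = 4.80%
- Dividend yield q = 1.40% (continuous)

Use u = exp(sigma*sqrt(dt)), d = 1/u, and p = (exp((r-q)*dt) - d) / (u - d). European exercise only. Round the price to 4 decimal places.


dt = T/N = 0.333333
u = exp(sigma*sqrt(dt)) = 1.296681; d = 1/u = 0.771200
p = (exp((r-q)*dt) - d) / (u - d) = 0.457101
Discount per step: exp(-r*dt) = 0.984127
Stock lattice S(k, i) with i counting down-moves:
  k=0: S(0,0) = 0.8800
  k=1: S(1,0) = 1.1411; S(1,1) = 0.6787
  k=2: S(2,0) = 1.4796; S(2,1) = 0.8800; S(2,2) = 0.5234
  k=3: S(3,0) = 1.9186; S(3,1) = 1.1411; S(3,2) = 0.6787; S(3,3) = 0.4036
Terminal payoffs V(N, i) = max(K - S_T, 0):
  V(3,0) = 0.000000; V(3,1) = 0.000000; V(3,2) = 0.231344; V(3,3) = 0.506370
Backward induction: V(k, i) = exp(-r*dt) * [p * V(k+1, i) + (1-p) * V(k+1, i+1)].
  V(2,0) = exp(-r*dt) * [p*0.000000 + (1-p)*0.000000] = 0.000000
  V(2,1) = exp(-r*dt) * [p*0.000000 + (1-p)*0.231344] = 0.123603
  V(2,2) = exp(-r*dt) * [p*0.231344 + (1-p)*0.506370] = 0.374613
  V(1,0) = exp(-r*dt) * [p*0.000000 + (1-p)*0.123603] = 0.066039
  V(1,1) = exp(-r*dt) * [p*0.123603 + (1-p)*0.374613] = 0.255751
  V(0,0) = exp(-r*dt) * [p*0.066039 + (1-p)*0.255751] = 0.166350

Answer: Price = V(0,0) = 0.1664


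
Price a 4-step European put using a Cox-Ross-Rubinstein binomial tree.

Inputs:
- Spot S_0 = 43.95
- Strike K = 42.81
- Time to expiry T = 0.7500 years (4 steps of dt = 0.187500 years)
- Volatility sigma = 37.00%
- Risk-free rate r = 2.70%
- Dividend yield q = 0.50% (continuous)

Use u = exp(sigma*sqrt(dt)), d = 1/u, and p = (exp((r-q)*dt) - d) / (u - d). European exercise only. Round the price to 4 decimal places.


Answer: Price = V(0,0) = 4.4489

Derivation:
dt = T/N = 0.187500
u = exp(sigma*sqrt(dt)) = 1.173763; d = 1/u = 0.851961
p = (exp((r-q)*dt) - d) / (u - d) = 0.472877
Discount per step: exp(-r*dt) = 0.994950
Stock lattice S(k, i) with i counting down-moves:
  k=0: S(0,0) = 43.9500
  k=1: S(1,0) = 51.5869; S(1,1) = 37.4437
  k=2: S(2,0) = 60.5508; S(2,1) = 43.9500; S(2,2) = 31.9005
  k=3: S(3,0) = 71.0722; S(3,1) = 51.5869; S(3,2) = 37.4437; S(3,3) = 27.1780
  k=4: S(4,0) = 83.4219; S(4,1) = 60.5508; S(4,2) = 43.9500; S(4,3) = 31.9005; S(4,4) = 23.1546
Terminal payoffs V(N, i) = max(K - S_T, 0):
  V(4,0) = 0.000000; V(4,1) = 0.000000; V(4,2) = 0.000000; V(4,3) = 10.909451; V(4,4) = 19.655392
Backward induction: V(k, i) = exp(-r*dt) * [p * V(k+1, i) + (1-p) * V(k+1, i+1)].
  V(3,0) = exp(-r*dt) * [p*0.000000 + (1-p)*0.000000] = 0.000000
  V(3,1) = exp(-r*dt) * [p*0.000000 + (1-p)*0.000000] = 0.000000
  V(3,2) = exp(-r*dt) * [p*0.000000 + (1-p)*10.909451] = 5.721587
  V(3,3) = exp(-r*dt) * [p*10.909451 + (1-p)*19.655392] = 15.441270
  V(2,0) = exp(-r*dt) * [p*0.000000 + (1-p)*0.000000] = 0.000000
  V(2,1) = exp(-r*dt) * [p*0.000000 + (1-p)*5.721587] = 3.000752
  V(2,2) = exp(-r*dt) * [p*5.721587 + (1-p)*15.441270] = 10.790294
  V(1,0) = exp(-r*dt) * [p*0.000000 + (1-p)*3.000752] = 1.573779
  V(1,1) = exp(-r*dt) * [p*3.000752 + (1-p)*10.790294] = 7.070914
  V(0,0) = exp(-r*dt) * [p*1.573779 + (1-p)*7.070914] = 4.448867


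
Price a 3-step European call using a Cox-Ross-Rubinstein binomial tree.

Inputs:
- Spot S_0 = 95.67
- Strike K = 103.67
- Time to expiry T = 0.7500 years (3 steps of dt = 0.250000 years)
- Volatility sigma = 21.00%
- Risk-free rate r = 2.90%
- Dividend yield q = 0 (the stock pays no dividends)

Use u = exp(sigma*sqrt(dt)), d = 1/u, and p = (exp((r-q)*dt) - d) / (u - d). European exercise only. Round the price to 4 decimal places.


Answer: Price = V(0,0) = 4.4918

Derivation:
dt = T/N = 0.250000
u = exp(sigma*sqrt(dt)) = 1.110711; d = 1/u = 0.900325
p = (exp((r-q)*dt) - d) / (u - d) = 0.508360
Discount per step: exp(-r*dt) = 0.992776
Stock lattice S(k, i) with i counting down-moves:
  k=0: S(0,0) = 95.6700
  k=1: S(1,0) = 106.2617; S(1,1) = 86.1340
  k=2: S(2,0) = 118.0260; S(2,1) = 95.6700; S(2,2) = 77.5486
  k=3: S(3,0) = 131.0927; S(3,1) = 106.2617; S(3,2) = 86.1340; S(3,3) = 69.8189
Terminal payoffs V(N, i) = max(S_T - K, 0):
  V(3,0) = 27.422708; V(3,1) = 2.591684; V(3,2) = 0.000000; V(3,3) = 0.000000
Backward induction: V(k, i) = exp(-r*dt) * [p * V(k+1, i) + (1-p) * V(k+1, i+1)].
  V(2,0) = exp(-r*dt) * [p*27.422708 + (1-p)*2.591684] = 15.104869
  V(2,1) = exp(-r*dt) * [p*2.591684 + (1-p)*0.000000] = 1.307991
  V(2,2) = exp(-r*dt) * [p*0.000000 + (1-p)*0.000000] = 0.000000
  V(1,0) = exp(-r*dt) * [p*15.104869 + (1-p)*1.307991] = 8.261654
  V(1,1) = exp(-r*dt) * [p*1.307991 + (1-p)*0.000000] = 0.660126
  V(0,0) = exp(-r*dt) * [p*8.261654 + (1-p)*0.660126] = 4.491754


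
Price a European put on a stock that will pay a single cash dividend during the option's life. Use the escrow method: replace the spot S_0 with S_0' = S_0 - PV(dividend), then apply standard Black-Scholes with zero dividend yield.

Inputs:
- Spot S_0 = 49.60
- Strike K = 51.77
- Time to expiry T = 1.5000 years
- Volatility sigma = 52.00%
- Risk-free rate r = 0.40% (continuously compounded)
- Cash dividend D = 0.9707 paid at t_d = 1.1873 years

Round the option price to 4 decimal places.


PV(D) = D * exp(-r * t_d) = 0.9707 * 0.99526206 = 0.96610088
S_0' = S_0 - PV(D) = 49.6000 - 0.96610088 = 48.63389912
d1 = (ln(S_0'/K) + (r + sigma^2/2)*T) / (sigma*sqrt(T)) = 0.22973383
d2 = d1 - sigma*sqrt(T) = -0.40713351
exp(-rT) = 0.99401796
N(-d1) = 0.40914930; N(-d2) = 0.65804503
P = K * exp(-rT) * N(-d2) - S_0' * N(-d1) = 51.7700 * 0.99401796 * 0.65804503 - 48.63389912 * 0.40914930 = 13.9647

Answer: Price = 13.9647


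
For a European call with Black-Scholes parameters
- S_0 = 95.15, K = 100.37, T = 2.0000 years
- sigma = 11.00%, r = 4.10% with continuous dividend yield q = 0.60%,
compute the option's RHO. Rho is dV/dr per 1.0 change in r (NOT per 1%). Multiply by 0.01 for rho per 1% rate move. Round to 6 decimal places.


Answer: Rho = 94.597822

Derivation:
d1 = 0.1844342498; d2 = 0.0288707579
phi(d1) = 0.3922144473; exp(-qT) = 0.9880717129; exp(-rT) = 0.9212719587
N(d2) = 0.5115161662
Rho = K*T*exp(-rT)*N(d2) = 100.3700 * 2.0000 * 0.9212719587 * 0.5115161662 = 94.597822


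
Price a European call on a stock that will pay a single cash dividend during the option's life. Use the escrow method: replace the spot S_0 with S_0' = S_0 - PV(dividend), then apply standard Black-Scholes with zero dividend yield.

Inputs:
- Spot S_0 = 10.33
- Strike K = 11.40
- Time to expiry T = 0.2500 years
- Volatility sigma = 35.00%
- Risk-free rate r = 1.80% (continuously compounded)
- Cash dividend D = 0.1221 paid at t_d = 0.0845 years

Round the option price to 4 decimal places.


Answer: Price = 0.3143

Derivation:
PV(D) = D * exp(-r * t_d) = 0.1221 * 0.99848016 = 0.12191443
S_0' = S_0 - PV(D) = 10.3300 - 0.12191443 = 10.20808557
d1 = (ln(S_0'/K) + (r + sigma^2/2)*T) / (sigma*sqrt(T)) = -0.51783283
d2 = d1 - sigma*sqrt(T) = -0.69283283
exp(-rT) = 0.99551011
N(d1) = 0.30228745; N(d2) = 0.24420723
C = S_0' * N(d1) - K * exp(-rT) * N(d2) = 10.20808557 * 0.30228745 - 11.4000 * 0.99551011 * 0.24420723 = 0.3143


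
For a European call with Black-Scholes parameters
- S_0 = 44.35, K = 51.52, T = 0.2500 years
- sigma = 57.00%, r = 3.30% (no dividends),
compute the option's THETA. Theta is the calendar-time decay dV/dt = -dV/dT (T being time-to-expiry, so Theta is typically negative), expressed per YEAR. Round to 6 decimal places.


Answer: Theta = -9.911895

Derivation:
d1 = -0.3543679756; d2 = -0.6393679756
phi(d1) = 0.3746635468; exp(-qT) = 1.0000000000; exp(-rT) = 0.9917839379
Theta = -S*exp(-qT)*phi(d1)*sigma/(2*sqrt(T)) - r*K*exp(-rT)*N(d2) + q*S*exp(-qT)*N(d1)
N(d1) = 0.3615315656; N(d2) = 0.2612917885; sqrt(T) = 0.5000000000
Term 1 = -44.3500 * 1.0000000000 * 0.3746635468 * 0.5700 / (2 * 0.5000000000) = -9.4713071313
Term 2 = -0.0330 * 51.5200 * 0.9917839379 * 0.2612917885 = -0.4405879614
Term 3 = 0 (no dividend yield, q = 0)
Theta = -9.4713071313 + (-0.4405879614) + (0.0000000000) = -9.911895


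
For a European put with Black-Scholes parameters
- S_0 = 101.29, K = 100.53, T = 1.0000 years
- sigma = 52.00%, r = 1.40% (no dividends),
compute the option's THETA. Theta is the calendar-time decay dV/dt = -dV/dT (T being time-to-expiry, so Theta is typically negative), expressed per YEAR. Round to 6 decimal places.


Answer: Theta = -9.225754

Derivation:
d1 = 0.3014067294; d2 = -0.2185932706
phi(d1) = 0.3812265194; exp(-qT) = 1.0000000000; exp(-rT) = 0.9860975443
Theta = -S*exp(-qT)*phi(d1)*sigma/(2*sqrt(T)) + r*K*exp(-rT)*N(-d2) - q*S*exp(-qT)*N(-d1)
N(-d1) = 0.3815521817; N(-d2) = 0.5865165523; sqrt(T) = 1.0000000000
Term 1 = -101.2900 * 1.0000000000 * 0.3812265194 * 0.5200 / (2 * 1.0000000000) = -10.0397528790
Term 2 = 0.0140 * 100.5300 * 0.9860975443 * 0.5865165523 = 0.8139989947
Term 3 = 0 (no dividend yield, q = 0)
Theta = -10.0397528790 + (0.8139989947) + (0.0000000000) = -9.225754


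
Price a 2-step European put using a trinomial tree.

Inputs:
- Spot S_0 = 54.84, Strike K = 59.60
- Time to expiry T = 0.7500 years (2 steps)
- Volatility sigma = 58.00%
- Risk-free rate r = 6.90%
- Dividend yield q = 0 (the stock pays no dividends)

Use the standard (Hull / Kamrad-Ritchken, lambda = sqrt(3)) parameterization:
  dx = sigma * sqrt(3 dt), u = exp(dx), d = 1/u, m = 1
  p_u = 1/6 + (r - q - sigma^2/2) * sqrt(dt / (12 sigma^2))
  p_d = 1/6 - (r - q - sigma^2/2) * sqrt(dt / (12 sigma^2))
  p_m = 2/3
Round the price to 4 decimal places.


dt = T/N = 0.375000; dx = sigma*sqrt(3*dt) = 0.615183
u = exp(dx) = 1.849995; d = 1/u = 0.540542
p_u = 0.136432, p_m = 0.666667, p_d = 0.196902
Discount per step: exp(-r*dt) = 0.974457
Stock lattice S(k, j) with j the centered position index:
  k=0: S(0,+0) = 54.8400
  k=1: S(1,-1) = 29.6433; S(1,+0) = 54.8400; S(1,+1) = 101.4537
  k=2: S(2,-2) = 16.0235; S(2,-1) = 29.6433; S(2,+0) = 54.8400; S(2,+1) = 101.4537; S(2,+2) = 187.6889
Terminal payoffs V(N, j) = max(K - S_T, 0):
  V(2,-2) = 43.576537; V(2,-1) = 29.956676; V(2,+0) = 4.760000; V(2,+1) = 0.000000; V(2,+2) = 0.000000
Backward induction: V(k, j) = exp(-r*dt) * [p_u * V(k+1, j+1) + p_m * V(k+1, j) + p_d * V(k+1, j-1)]
  V(1,-1) = exp(-r*dt) * [p_u*4.760000 + p_m*29.956676 + p_d*43.576537] = 28.454941
  V(1,+0) = exp(-r*dt) * [p_u*0.000000 + p_m*4.760000 + p_d*29.956676] = 8.840127
  V(1,+1) = exp(-r*dt) * [p_u*0.000000 + p_m*0.000000 + p_d*4.760000] = 0.913311
  V(0,+0) = exp(-r*dt) * [p_u*0.913311 + p_m*8.840127 + p_d*28.454941] = 11.324013

Answer: Price = V(0,0) = 11.3240


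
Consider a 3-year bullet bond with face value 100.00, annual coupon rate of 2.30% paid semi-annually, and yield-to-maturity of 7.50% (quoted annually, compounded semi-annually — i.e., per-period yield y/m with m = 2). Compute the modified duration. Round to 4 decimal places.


Coupon per period c = face * coupon_rate / m = 1.150000
Periods per year m = 2; per-period yield y/m = 0.037500
Number of cashflows N = 6
Cashflows (t years, CF_t, discount factor 1/(1+y/m)^(m*t), PV):
  t = 0.5000: CF_t = 1.150000, DF = 0.963855, PV = 1.108434
  t = 1.0000: CF_t = 1.150000, DF = 0.929017, PV = 1.068370
  t = 1.5000: CF_t = 1.150000, DF = 0.895438, PV = 1.029754
  t = 2.0000: CF_t = 1.150000, DF = 0.863073, PV = 0.992534
  t = 2.5000: CF_t = 1.150000, DF = 0.831878, PV = 0.956659
  t = 3.0000: CF_t = 101.150000, DF = 0.801810, PV = 81.103063
Price P = sum_t PV_t = 86.258814
First compute Macaulay numerator sum_t t * PV_t:
  t * PV_t at t = 0.5000: 0.554217
  t * PV_t at t = 1.0000: 1.068370
  t * PV_t at t = 1.5000: 1.544631
  t * PV_t at t = 2.0000: 1.985068
  t * PV_t at t = 2.5000: 2.391648
  t * PV_t at t = 3.0000: 243.309188
Macaulay duration D = 250.853122 / 86.258814 = 2.908145
Modified duration = D / (1 + y/m) = 2.908145 / (1 + 0.037500) = 2.803031

Answer: Modified duration = 2.8030


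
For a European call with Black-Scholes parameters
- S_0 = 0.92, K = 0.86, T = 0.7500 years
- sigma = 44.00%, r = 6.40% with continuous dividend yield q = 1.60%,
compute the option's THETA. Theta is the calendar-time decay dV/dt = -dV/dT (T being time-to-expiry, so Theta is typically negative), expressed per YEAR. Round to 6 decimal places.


Answer: Theta = -0.100862

Derivation:
d1 = 0.4619885493; d2 = 0.0809373717
phi(d1) = 0.3585614435; exp(-qT) = 0.9880717129; exp(-rT) = 0.9531337871
Theta = -S*exp(-qT)*phi(d1)*sigma/(2*sqrt(T)) - r*K*exp(-rT)*N(d2) + q*S*exp(-qT)*N(d1)
N(d1) = 0.6779552340; N(d2) = 0.5322541204; sqrt(T) = 0.8660254038
Term 1 = -0.9200 * 0.9880717129 * 0.3585614435 * 0.4400 / (2 * 0.8660254038) = -0.0828003038
Term 2 = -0.0640 * 0.8600 * 0.9531337871 * 0.5322541204 = -0.0279223086
Term 3 = 0.0160 * 0.9200 * 0.9880717129 * 0.6779552340 = 0.0098604627
Theta = -0.0828003038 + (-0.0279223086) + (0.0098604627) = -0.100862


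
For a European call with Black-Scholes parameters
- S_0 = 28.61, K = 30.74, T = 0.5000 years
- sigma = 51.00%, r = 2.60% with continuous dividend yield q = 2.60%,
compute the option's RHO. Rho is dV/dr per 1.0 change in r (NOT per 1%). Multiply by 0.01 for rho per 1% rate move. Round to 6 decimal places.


Answer: Rho = 5.343132

Derivation:
d1 = -0.0188102357; d2 = -0.3794346941
phi(d1) = 0.3988717088; exp(-qT) = 0.9870841350; exp(-rT) = 0.9870841350
N(d2) = 0.3521825456
Rho = K*T*exp(-rT)*N(d2) = 30.7400 * 0.5000 * 0.9870841350 * 0.3521825456 = 5.343132


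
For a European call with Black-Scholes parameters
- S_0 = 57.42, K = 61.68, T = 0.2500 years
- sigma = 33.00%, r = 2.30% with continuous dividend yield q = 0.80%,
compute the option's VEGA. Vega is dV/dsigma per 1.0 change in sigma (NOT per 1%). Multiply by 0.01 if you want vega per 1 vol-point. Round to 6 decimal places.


d1 = -0.3285124519; d2 = -0.4935124519
phi(d1) = 0.3779857628; exp(-qT) = 0.9980019987; exp(-rT) = 0.9942664996
Vega = S * exp(-qT) * phi(d1) * sqrt(T) = 57.4200 * 0.9980019987 * 0.3779857628 * 0.5000000000 = 10.830289

Answer: Vega = 10.830289


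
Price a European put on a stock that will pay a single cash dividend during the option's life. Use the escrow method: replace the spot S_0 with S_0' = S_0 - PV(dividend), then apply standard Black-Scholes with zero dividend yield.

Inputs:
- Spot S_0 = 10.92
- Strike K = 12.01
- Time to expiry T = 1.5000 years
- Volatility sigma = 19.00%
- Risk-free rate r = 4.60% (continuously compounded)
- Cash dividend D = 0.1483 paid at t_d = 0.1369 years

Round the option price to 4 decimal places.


PV(D) = D * exp(-r * t_d) = 0.1483 * 0.99372239 = 0.14736903
S_0' = S_0 - PV(D) = 10.9200 - 0.14736903 = 10.77263097
d1 = (ln(S_0'/K) + (r + sigma^2/2)*T) / (sigma*sqrt(T)) = -0.05438679
d2 = d1 - sigma*sqrt(T) = -0.28708831
exp(-rT) = 0.93332668
N(-d1) = 0.52168650; N(-d2) = 0.61297765
P = K * exp(-rT) * N(-d2) - S_0' * N(-d1) = 12.0100 * 0.93332668 * 0.61297765 - 10.77263097 * 0.52168650 = 1.2511

Answer: Price = 1.2511


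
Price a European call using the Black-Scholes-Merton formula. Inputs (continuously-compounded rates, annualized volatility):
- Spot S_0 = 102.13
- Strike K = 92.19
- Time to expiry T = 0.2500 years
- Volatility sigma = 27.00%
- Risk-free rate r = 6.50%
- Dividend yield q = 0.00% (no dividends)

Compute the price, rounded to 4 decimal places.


d1 = (ln(S/K) + (r - q + 0.5*sigma^2) * T) / (sigma * sqrt(T)) = 0.94635072
d2 = d1 - sigma * sqrt(T) = 0.81135072
exp(-rT) = 0.98388132; exp(-qT) = 1.00000000
C = S_0 * exp(-qT) * N(d1) - K * exp(-rT) * N(d2)
N(d1) = 0.82801513; N(d2) = 0.79141785
C = 102.1300 * 1.00000000 * 0.82801513 - 92.1900 * 0.98388132 * 0.79141785 = 12.7804

Answer: Price = 12.7804
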